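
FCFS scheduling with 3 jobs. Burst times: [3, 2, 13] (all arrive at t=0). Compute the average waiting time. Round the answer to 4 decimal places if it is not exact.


FCFS order (as given): [3, 2, 13]
Waiting times:
  Job 1: wait = 0
  Job 2: wait = 3
  Job 3: wait = 5
Sum of waiting times = 8
Average waiting time = 8/3 = 2.6667

2.6667


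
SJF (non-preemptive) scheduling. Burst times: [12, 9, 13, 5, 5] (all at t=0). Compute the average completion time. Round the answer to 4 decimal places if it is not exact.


SJF order (ascending): [5, 5, 9, 12, 13]
Completion times:
  Job 1: burst=5, C=5
  Job 2: burst=5, C=10
  Job 3: burst=9, C=19
  Job 4: burst=12, C=31
  Job 5: burst=13, C=44
Average completion = 109/5 = 21.8

21.8


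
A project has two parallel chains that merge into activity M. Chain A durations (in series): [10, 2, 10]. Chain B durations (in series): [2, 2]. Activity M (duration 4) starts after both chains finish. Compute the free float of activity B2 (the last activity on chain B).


ES(B2) = sum of predecessors on chain B = 2
EF(B2) = ES + duration = 2 + 2 = 4
Successor of B2 is M. ES(M) = max(sum(A), sum(B)) = max(22, 4) = 22
Free float = ES(successor) - EF(current) = 22 - 4 = 18

18


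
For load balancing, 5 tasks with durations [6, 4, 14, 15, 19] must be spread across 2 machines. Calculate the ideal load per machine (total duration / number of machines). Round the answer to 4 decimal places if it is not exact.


Total processing time = 6 + 4 + 14 + 15 + 19 = 58
Number of machines = 2
Ideal balanced load = 58 / 2 = 29.0

29.0


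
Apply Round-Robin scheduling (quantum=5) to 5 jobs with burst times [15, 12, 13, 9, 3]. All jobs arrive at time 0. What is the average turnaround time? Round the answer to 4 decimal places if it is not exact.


Time quantum = 5
Execution trace:
  J1 runs 5 units, time = 5
  J2 runs 5 units, time = 10
  J3 runs 5 units, time = 15
  J4 runs 5 units, time = 20
  J5 runs 3 units, time = 23
  J1 runs 5 units, time = 28
  J2 runs 5 units, time = 33
  J3 runs 5 units, time = 38
  J4 runs 4 units, time = 42
  J1 runs 5 units, time = 47
  J2 runs 2 units, time = 49
  J3 runs 3 units, time = 52
Finish times: [47, 49, 52, 42, 23]
Average turnaround = 213/5 = 42.6

42.6


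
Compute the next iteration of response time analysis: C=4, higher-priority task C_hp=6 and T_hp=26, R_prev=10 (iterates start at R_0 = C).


R_next = C + ceil(R_prev / T_hp) * C_hp
ceil(10 / 26) = ceil(0.3846) = 1
Interference = 1 * 6 = 6
R_next = 4 + 6 = 10
R_next = R_prev, so the iteration has converged (response time = 10).

10


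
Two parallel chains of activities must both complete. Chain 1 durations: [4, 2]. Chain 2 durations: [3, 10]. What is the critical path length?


Path A total = 4 + 2 = 6
Path B total = 3 + 10 = 13
Critical path = longest path = max(6, 13) = 13

13


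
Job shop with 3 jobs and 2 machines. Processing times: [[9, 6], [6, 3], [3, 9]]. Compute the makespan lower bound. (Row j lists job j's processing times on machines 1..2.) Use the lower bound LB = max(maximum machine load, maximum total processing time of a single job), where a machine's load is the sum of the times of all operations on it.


Machine loads:
  Machine 1: 9 + 6 + 3 = 18
  Machine 2: 6 + 3 + 9 = 18
Max machine load = 18
Job totals:
  Job 1: 15
  Job 2: 9
  Job 3: 12
Max job total = 15
Lower bound = max(18, 15) = 18

18


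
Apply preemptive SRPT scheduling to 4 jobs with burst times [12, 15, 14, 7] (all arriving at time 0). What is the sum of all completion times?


Since all jobs arrive at t=0, SRPT equals SPT ordering.
SPT order: [7, 12, 14, 15]
Completion times:
  Job 1: p=7, C=7
  Job 2: p=12, C=19
  Job 3: p=14, C=33
  Job 4: p=15, C=48
Total completion time = 7 + 19 + 33 + 48 = 107

107


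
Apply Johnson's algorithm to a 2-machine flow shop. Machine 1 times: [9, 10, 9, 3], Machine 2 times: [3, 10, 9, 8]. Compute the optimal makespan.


Apply Johnson's rule:
  Group 1 (a <= b): [(4, 3, 8), (3, 9, 9), (2, 10, 10)]
  Group 2 (a > b): [(1, 9, 3)]
Optimal job order: [4, 3, 2, 1]
Schedule:
  Job 4: M1 done at 3, M2 done at 11
  Job 3: M1 done at 12, M2 done at 21
  Job 2: M1 done at 22, M2 done at 32
  Job 1: M1 done at 31, M2 done at 35
Makespan = 35

35


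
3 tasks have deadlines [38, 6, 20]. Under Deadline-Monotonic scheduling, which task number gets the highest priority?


Sort tasks by relative deadline (ascending):
  Task 2: deadline = 6
  Task 3: deadline = 20
  Task 1: deadline = 38
Priority order (highest first): [2, 3, 1]
Highest priority task = 2

2


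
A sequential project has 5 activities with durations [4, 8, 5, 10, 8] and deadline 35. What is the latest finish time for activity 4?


LF(activity 4) = deadline - sum of successor durations
Successors: activities 5 through 5 with durations [8]
Sum of successor durations = 8
LF = 35 - 8 = 27

27


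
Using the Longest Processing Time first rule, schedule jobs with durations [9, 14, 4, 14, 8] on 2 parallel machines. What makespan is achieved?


Sort jobs in decreasing order (LPT): [14, 14, 9, 8, 4]
Assign each job to the least loaded machine:
  Machine 1: jobs [14, 9], load = 23
  Machine 2: jobs [14, 8, 4], load = 26
Makespan = max load = 26

26


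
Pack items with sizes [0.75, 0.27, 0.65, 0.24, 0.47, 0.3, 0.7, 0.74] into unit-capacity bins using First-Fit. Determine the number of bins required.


Place items sequentially using First-Fit:
  Item 0.75 -> new Bin 1
  Item 0.27 -> new Bin 2
  Item 0.65 -> Bin 2 (now 0.92)
  Item 0.24 -> Bin 1 (now 0.99)
  Item 0.47 -> new Bin 3
  Item 0.3 -> Bin 3 (now 0.77)
  Item 0.7 -> new Bin 4
  Item 0.74 -> new Bin 5
Total bins used = 5

5


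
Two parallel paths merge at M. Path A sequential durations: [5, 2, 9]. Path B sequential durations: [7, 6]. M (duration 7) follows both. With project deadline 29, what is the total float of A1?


Forward pass: ES(A1) = sum of predecessors on chain A = 0
EF = ES + duration = 0 + 5 = 5
Backward pass: LF(M) = deadline = 29; LS(M) = 29 - 7 = 22
LF(A1) = LS(M) - sum(successors on chain A) = 22 - 11 = 11
LS = LF - duration = 11 - 5 = 6
Total float = LS - ES = 6 - 0 = 6

6


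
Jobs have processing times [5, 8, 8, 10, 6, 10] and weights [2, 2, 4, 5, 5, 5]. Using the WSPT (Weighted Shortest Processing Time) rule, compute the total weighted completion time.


Compute p/w ratios and sort ascending (WSPT): [(6, 5), (8, 4), (10, 5), (10, 5), (5, 2), (8, 2)]
Compute weighted completion times:
  Job (p=6,w=5): C=6, w*C=5*6=30
  Job (p=8,w=4): C=14, w*C=4*14=56
  Job (p=10,w=5): C=24, w*C=5*24=120
  Job (p=10,w=5): C=34, w*C=5*34=170
  Job (p=5,w=2): C=39, w*C=2*39=78
  Job (p=8,w=2): C=47, w*C=2*47=94
Total weighted completion time = 548

548


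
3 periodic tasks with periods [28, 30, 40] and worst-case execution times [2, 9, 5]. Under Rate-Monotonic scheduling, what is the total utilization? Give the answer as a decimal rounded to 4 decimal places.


Compute individual utilizations (exact fractions):
  Task 1: C/T = 2/28 = 1/14 (approx. 0.0714)
  Task 2: C/T = 9/30 = 3/10 (approx. 0.3)
  Task 3: C/T = 5/40 = 1/8 (approx. 0.125)
Total utilization U = 1/14 + 3/10 + 1/8 = 139/280
Rounded to 4 decimal places: U = 0.4964
RM (Liu & Layland) bound for 3 tasks = 0.779763; compare with U = 139/280 (approx. 0.496429)
U <= bound, so schedulable by RM sufficient condition.

0.4964


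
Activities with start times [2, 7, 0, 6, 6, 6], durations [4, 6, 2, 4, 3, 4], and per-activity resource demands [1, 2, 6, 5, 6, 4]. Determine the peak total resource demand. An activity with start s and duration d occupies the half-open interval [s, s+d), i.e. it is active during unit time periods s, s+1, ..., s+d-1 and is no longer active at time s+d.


Each activity i is active on [start_i, start_i + duration_i).
Compute total resource usage per time slot:
  t=0: active resources = [6], total = 6
  t=1: active resources = [6], total = 6
  t=2: active resources = [1], total = 1
  t=3: active resources = [1], total = 1
  t=4: active resources = [1], total = 1
  t=5: active resources = [1], total = 1
  t=6: active resources = [5, 6, 4], total = 15
  t=7: active resources = [2, 5, 6, 4], total = 17
  t=8: active resources = [2, 5, 6, 4], total = 17
  t=9: active resources = [2, 5, 4], total = 11
  t=10: active resources = [2], total = 2
  t=11: active resources = [2], total = 2
  t=12: active resources = [2], total = 2
Peak resource demand = 17

17


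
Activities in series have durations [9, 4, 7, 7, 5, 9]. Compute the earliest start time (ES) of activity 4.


Activity 4 starts after activities 1 through 3 complete.
Predecessor durations: [9, 4, 7]
ES = 9 + 4 + 7 = 20

20


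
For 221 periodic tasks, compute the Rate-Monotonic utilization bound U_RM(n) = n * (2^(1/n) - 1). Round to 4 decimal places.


Compute 2^(1/221) = 1.0031413363
Subtract 1: 1.0031413363 - 1 = 0.0031413363
Multiply by n: 221 * 0.0031413363 = 0.6942353223
Round to 4 dp: 0.6942

0.6942


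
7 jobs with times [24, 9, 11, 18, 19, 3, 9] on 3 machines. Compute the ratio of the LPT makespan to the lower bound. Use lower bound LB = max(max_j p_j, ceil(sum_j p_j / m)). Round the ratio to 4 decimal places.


LPT order: [24, 19, 18, 11, 9, 9, 3]
Machine loads after assignment: [33, 31, 29]
LPT makespan = 33
Lower bound = max(max_job, ceil(total/3)) = max(24, 31) = 31
Ratio = 33 / 31 = 1.0645

1.0645


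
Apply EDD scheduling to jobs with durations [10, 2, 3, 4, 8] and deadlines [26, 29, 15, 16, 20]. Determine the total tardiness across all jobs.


Sort by due date (EDD order): [(3, 15), (4, 16), (8, 20), (10, 26), (2, 29)]
Compute completion times and tardiness:
  Job 1: p=3, d=15, C=3, tardiness=max(0,3-15)=0
  Job 2: p=4, d=16, C=7, tardiness=max(0,7-16)=0
  Job 3: p=8, d=20, C=15, tardiness=max(0,15-20)=0
  Job 4: p=10, d=26, C=25, tardiness=max(0,25-26)=0
  Job 5: p=2, d=29, C=27, tardiness=max(0,27-29)=0
Total tardiness = 0

0


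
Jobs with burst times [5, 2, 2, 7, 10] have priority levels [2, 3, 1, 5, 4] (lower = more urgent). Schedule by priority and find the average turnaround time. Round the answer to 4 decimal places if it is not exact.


Sort by priority (ascending = highest first):
Order: [(1, 2), (2, 5), (3, 2), (4, 10), (5, 7)]
Completion times:
  Priority 1, burst=2, C=2
  Priority 2, burst=5, C=7
  Priority 3, burst=2, C=9
  Priority 4, burst=10, C=19
  Priority 5, burst=7, C=26
Average turnaround = 63/5 = 12.6

12.6


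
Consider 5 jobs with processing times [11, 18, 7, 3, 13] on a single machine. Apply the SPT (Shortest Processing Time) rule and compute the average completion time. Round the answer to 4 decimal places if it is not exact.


Sort jobs by processing time (SPT order): [3, 7, 11, 13, 18]
Compute completion times sequentially:
  Job 1: processing = 3, completes at 3
  Job 2: processing = 7, completes at 10
  Job 3: processing = 11, completes at 21
  Job 4: processing = 13, completes at 34
  Job 5: processing = 18, completes at 52
Sum of completion times = 120
Average completion time = 120/5 = 24.0

24.0


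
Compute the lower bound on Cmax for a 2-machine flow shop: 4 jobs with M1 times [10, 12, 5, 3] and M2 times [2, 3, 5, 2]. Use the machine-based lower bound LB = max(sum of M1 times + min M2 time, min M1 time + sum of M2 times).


LB1 = sum(M1 times) + min(M2 times) = 30 + 2 = 32
LB2 = min(M1 times) + sum(M2 times) = 3 + 12 = 15
Lower bound = max(LB1, LB2) = max(32, 15) = 32

32


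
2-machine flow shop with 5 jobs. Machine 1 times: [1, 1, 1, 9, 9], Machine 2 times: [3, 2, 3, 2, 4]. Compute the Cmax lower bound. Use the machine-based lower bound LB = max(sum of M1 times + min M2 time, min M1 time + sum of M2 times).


LB1 = sum(M1 times) + min(M2 times) = 21 + 2 = 23
LB2 = min(M1 times) + sum(M2 times) = 1 + 14 = 15
Lower bound = max(LB1, LB2) = max(23, 15) = 23

23


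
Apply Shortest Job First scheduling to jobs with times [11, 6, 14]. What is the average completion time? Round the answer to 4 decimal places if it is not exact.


SJF order (ascending): [6, 11, 14]
Completion times:
  Job 1: burst=6, C=6
  Job 2: burst=11, C=17
  Job 3: burst=14, C=31
Average completion = 54/3 = 18.0

18.0


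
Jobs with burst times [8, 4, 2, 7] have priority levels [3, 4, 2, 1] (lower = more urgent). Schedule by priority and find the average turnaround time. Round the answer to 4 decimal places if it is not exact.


Sort by priority (ascending = highest first):
Order: [(1, 7), (2, 2), (3, 8), (4, 4)]
Completion times:
  Priority 1, burst=7, C=7
  Priority 2, burst=2, C=9
  Priority 3, burst=8, C=17
  Priority 4, burst=4, C=21
Average turnaround = 54/4 = 13.5

13.5


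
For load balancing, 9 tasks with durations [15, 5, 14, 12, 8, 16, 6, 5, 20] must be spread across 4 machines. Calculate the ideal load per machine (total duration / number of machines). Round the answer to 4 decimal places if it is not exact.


Total processing time = 15 + 5 + 14 + 12 + 8 + 16 + 6 + 5 + 20 = 101
Number of machines = 4
Ideal balanced load = 101 / 4 = 25.25

25.25


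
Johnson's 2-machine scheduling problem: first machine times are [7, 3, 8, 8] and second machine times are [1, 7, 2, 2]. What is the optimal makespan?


Apply Johnson's rule:
  Group 1 (a <= b): [(2, 3, 7)]
  Group 2 (a > b): [(3, 8, 2), (4, 8, 2), (1, 7, 1)]
Optimal job order: [2, 3, 4, 1]
Schedule:
  Job 2: M1 done at 3, M2 done at 10
  Job 3: M1 done at 11, M2 done at 13
  Job 4: M1 done at 19, M2 done at 21
  Job 1: M1 done at 26, M2 done at 27
Makespan = 27

27


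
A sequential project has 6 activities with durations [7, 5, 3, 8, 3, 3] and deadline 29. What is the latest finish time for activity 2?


LF(activity 2) = deadline - sum of successor durations
Successors: activities 3 through 6 with durations [3, 8, 3, 3]
Sum of successor durations = 17
LF = 29 - 17 = 12

12


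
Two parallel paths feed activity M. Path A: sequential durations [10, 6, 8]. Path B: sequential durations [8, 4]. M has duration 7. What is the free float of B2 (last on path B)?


ES(B2) = sum of predecessors on chain B = 8
EF(B2) = ES + duration = 8 + 4 = 12
Successor of B2 is M. ES(M) = max(sum(A), sum(B)) = max(24, 12) = 24
Free float = ES(successor) - EF(current) = 24 - 12 = 12

12


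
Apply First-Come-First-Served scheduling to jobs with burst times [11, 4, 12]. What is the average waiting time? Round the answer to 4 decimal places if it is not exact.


FCFS order (as given): [11, 4, 12]
Waiting times:
  Job 1: wait = 0
  Job 2: wait = 11
  Job 3: wait = 15
Sum of waiting times = 26
Average waiting time = 26/3 = 8.6667

8.6667


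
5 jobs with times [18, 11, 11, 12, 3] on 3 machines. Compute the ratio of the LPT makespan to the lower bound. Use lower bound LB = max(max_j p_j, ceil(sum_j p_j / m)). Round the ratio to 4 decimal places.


LPT order: [18, 12, 11, 11, 3]
Machine loads after assignment: [18, 15, 22]
LPT makespan = 22
Lower bound = max(max_job, ceil(total/3)) = max(18, 19) = 19
Ratio = 22 / 19 = 1.1579

1.1579


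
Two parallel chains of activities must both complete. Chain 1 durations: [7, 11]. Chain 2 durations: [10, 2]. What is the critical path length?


Path A total = 7 + 11 = 18
Path B total = 10 + 2 = 12
Critical path = longest path = max(18, 12) = 18

18


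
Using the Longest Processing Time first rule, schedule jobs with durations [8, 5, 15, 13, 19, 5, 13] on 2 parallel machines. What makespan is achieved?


Sort jobs in decreasing order (LPT): [19, 15, 13, 13, 8, 5, 5]
Assign each job to the least loaded machine:
  Machine 1: jobs [19, 13, 5], load = 37
  Machine 2: jobs [15, 13, 8, 5], load = 41
Makespan = max load = 41

41


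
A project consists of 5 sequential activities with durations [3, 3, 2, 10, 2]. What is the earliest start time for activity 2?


Activity 2 starts after activities 1 through 1 complete.
Predecessor durations: [3]
ES = 3 = 3

3


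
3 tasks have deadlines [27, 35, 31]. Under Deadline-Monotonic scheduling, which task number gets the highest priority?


Sort tasks by relative deadline (ascending):
  Task 1: deadline = 27
  Task 3: deadline = 31
  Task 2: deadline = 35
Priority order (highest first): [1, 3, 2]
Highest priority task = 1

1


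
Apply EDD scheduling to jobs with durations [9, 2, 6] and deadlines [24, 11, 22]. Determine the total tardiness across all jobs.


Sort by due date (EDD order): [(2, 11), (6, 22), (9, 24)]
Compute completion times and tardiness:
  Job 1: p=2, d=11, C=2, tardiness=max(0,2-11)=0
  Job 2: p=6, d=22, C=8, tardiness=max(0,8-22)=0
  Job 3: p=9, d=24, C=17, tardiness=max(0,17-24)=0
Total tardiness = 0

0


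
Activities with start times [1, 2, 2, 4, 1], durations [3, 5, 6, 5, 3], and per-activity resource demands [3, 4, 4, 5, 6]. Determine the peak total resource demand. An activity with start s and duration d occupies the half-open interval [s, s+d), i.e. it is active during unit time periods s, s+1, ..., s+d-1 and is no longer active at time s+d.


Each activity i is active on [start_i, start_i + duration_i).
Compute total resource usage per time slot:
  t=0: active resources = [], total = 0
  t=1: active resources = [3, 6], total = 9
  t=2: active resources = [3, 4, 4, 6], total = 17
  t=3: active resources = [3, 4, 4, 6], total = 17
  t=4: active resources = [4, 4, 5], total = 13
  t=5: active resources = [4, 4, 5], total = 13
  t=6: active resources = [4, 4, 5], total = 13
  t=7: active resources = [4, 5], total = 9
  t=8: active resources = [5], total = 5
Peak resource demand = 17

17


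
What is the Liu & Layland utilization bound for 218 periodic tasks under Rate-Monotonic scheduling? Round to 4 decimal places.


Compute 2^(1/218) = 1.0031846344
Subtract 1: 1.0031846344 - 1 = 0.0031846344
Multiply by n: 218 * 0.0031846344 = 0.6942502992
Round to 4 dp: 0.6943

0.6943


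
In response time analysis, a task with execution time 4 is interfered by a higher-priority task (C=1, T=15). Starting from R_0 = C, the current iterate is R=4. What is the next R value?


R_next = C + ceil(R_prev / T_hp) * C_hp
ceil(4 / 15) = ceil(0.2667) = 1
Interference = 1 * 1 = 1
R_next = 4 + 1 = 5

5


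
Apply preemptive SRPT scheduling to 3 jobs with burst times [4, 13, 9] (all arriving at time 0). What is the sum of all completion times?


Since all jobs arrive at t=0, SRPT equals SPT ordering.
SPT order: [4, 9, 13]
Completion times:
  Job 1: p=4, C=4
  Job 2: p=9, C=13
  Job 3: p=13, C=26
Total completion time = 4 + 13 + 26 = 43

43


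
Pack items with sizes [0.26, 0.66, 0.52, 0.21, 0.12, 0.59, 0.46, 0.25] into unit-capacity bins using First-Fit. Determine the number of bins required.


Place items sequentially using First-Fit:
  Item 0.26 -> new Bin 1
  Item 0.66 -> Bin 1 (now 0.92)
  Item 0.52 -> new Bin 2
  Item 0.21 -> Bin 2 (now 0.73)
  Item 0.12 -> Bin 2 (now 0.85)
  Item 0.59 -> new Bin 3
  Item 0.46 -> new Bin 4
  Item 0.25 -> Bin 3 (now 0.84)
Total bins used = 4

4


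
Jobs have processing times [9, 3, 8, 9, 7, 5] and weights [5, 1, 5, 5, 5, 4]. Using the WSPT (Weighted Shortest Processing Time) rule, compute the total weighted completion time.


Compute p/w ratios and sort ascending (WSPT): [(5, 4), (7, 5), (8, 5), (9, 5), (9, 5), (3, 1)]
Compute weighted completion times:
  Job (p=5,w=4): C=5, w*C=4*5=20
  Job (p=7,w=5): C=12, w*C=5*12=60
  Job (p=8,w=5): C=20, w*C=5*20=100
  Job (p=9,w=5): C=29, w*C=5*29=145
  Job (p=9,w=5): C=38, w*C=5*38=190
  Job (p=3,w=1): C=41, w*C=1*41=41
Total weighted completion time = 556

556


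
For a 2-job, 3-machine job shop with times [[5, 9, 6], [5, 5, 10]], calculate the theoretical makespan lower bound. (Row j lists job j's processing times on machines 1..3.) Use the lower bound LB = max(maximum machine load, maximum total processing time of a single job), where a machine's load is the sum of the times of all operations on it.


Machine loads:
  Machine 1: 5 + 5 = 10
  Machine 2: 9 + 5 = 14
  Machine 3: 6 + 10 = 16
Max machine load = 16
Job totals:
  Job 1: 20
  Job 2: 20
Max job total = 20
Lower bound = max(16, 20) = 20

20


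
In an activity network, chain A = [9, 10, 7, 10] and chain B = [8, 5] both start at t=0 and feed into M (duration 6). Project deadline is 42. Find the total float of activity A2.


Forward pass: ES(A2) = sum of predecessors on chain A = 9
EF = ES + duration = 9 + 10 = 19
Backward pass: LF(M) = deadline = 42; LS(M) = 42 - 6 = 36
LF(A2) = LS(M) - sum(successors on chain A) = 36 - 17 = 19
LS = LF - duration = 19 - 10 = 9
Total float = LS - ES = 9 - 9 = 0

0


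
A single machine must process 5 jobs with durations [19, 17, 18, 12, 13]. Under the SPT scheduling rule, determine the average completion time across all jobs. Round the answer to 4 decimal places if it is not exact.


Sort jobs by processing time (SPT order): [12, 13, 17, 18, 19]
Compute completion times sequentially:
  Job 1: processing = 12, completes at 12
  Job 2: processing = 13, completes at 25
  Job 3: processing = 17, completes at 42
  Job 4: processing = 18, completes at 60
  Job 5: processing = 19, completes at 79
Sum of completion times = 218
Average completion time = 218/5 = 43.6

43.6


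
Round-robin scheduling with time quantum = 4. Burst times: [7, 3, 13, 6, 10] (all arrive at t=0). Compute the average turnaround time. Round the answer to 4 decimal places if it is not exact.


Time quantum = 4
Execution trace:
  J1 runs 4 units, time = 4
  J2 runs 3 units, time = 7
  J3 runs 4 units, time = 11
  J4 runs 4 units, time = 15
  J5 runs 4 units, time = 19
  J1 runs 3 units, time = 22
  J3 runs 4 units, time = 26
  J4 runs 2 units, time = 28
  J5 runs 4 units, time = 32
  J3 runs 4 units, time = 36
  J5 runs 2 units, time = 38
  J3 runs 1 units, time = 39
Finish times: [22, 7, 39, 28, 38]
Average turnaround = 134/5 = 26.8

26.8


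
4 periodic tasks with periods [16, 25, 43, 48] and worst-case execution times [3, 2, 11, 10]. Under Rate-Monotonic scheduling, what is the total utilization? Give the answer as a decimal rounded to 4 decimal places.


Compute individual utilizations (exact fractions):
  Task 1: C/T = 3/16 (approx. 0.1875)
  Task 2: C/T = 2/25 (approx. 0.08)
  Task 3: C/T = 11/43 (approx. 0.2558)
  Task 4: C/T = 10/48 = 5/24 (approx. 0.2083)
Total utilization U = 3/16 + 2/25 + 11/43 + 5/24 = 37753/51600
Rounded to 4 decimal places: U = 0.7316
RM (Liu & Layland) bound for 4 tasks = 0.756828; compare with U = 37753/51600 (approx. 0.731647)
U <= bound, so schedulable by RM sufficient condition.

0.7316


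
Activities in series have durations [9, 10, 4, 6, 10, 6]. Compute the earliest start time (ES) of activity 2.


Activity 2 starts after activities 1 through 1 complete.
Predecessor durations: [9]
ES = 9 = 9

9


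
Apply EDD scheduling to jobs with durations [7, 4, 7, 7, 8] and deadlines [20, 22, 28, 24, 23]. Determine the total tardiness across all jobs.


Sort by due date (EDD order): [(7, 20), (4, 22), (8, 23), (7, 24), (7, 28)]
Compute completion times and tardiness:
  Job 1: p=7, d=20, C=7, tardiness=max(0,7-20)=0
  Job 2: p=4, d=22, C=11, tardiness=max(0,11-22)=0
  Job 3: p=8, d=23, C=19, tardiness=max(0,19-23)=0
  Job 4: p=7, d=24, C=26, tardiness=max(0,26-24)=2
  Job 5: p=7, d=28, C=33, tardiness=max(0,33-28)=5
Total tardiness = 7

7


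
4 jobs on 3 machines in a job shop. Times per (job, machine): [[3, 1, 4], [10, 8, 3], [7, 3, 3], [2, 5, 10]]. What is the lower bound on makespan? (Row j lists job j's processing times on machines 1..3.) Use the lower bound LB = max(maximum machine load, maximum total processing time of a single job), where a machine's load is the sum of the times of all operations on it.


Machine loads:
  Machine 1: 3 + 10 + 7 + 2 = 22
  Machine 2: 1 + 8 + 3 + 5 = 17
  Machine 3: 4 + 3 + 3 + 10 = 20
Max machine load = 22
Job totals:
  Job 1: 8
  Job 2: 21
  Job 3: 13
  Job 4: 17
Max job total = 21
Lower bound = max(22, 21) = 22

22


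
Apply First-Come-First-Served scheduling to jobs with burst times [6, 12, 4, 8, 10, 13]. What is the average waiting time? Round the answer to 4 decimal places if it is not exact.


FCFS order (as given): [6, 12, 4, 8, 10, 13]
Waiting times:
  Job 1: wait = 0
  Job 2: wait = 6
  Job 3: wait = 18
  Job 4: wait = 22
  Job 5: wait = 30
  Job 6: wait = 40
Sum of waiting times = 116
Average waiting time = 116/6 = 19.3333

19.3333


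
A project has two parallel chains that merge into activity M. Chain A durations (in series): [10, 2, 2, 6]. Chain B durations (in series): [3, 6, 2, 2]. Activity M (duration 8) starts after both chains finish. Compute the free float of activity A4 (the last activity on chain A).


ES(A4) = sum of predecessors on chain A = 14
EF(A4) = ES + duration = 14 + 6 = 20
Successor of A4 is M. ES(M) = max(sum(A), sum(B)) = max(20, 13) = 20
Free float = ES(successor) - EF(current) = 20 - 20 = 0

0


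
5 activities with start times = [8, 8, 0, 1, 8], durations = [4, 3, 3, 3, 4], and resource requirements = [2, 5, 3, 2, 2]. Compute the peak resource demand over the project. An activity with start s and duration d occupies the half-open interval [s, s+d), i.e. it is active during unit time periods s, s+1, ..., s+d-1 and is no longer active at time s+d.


Each activity i is active on [start_i, start_i + duration_i).
Compute total resource usage per time slot:
  t=0: active resources = [3], total = 3
  t=1: active resources = [3, 2], total = 5
  t=2: active resources = [3, 2], total = 5
  t=3: active resources = [2], total = 2
  t=4: active resources = [], total = 0
  t=5: active resources = [], total = 0
  t=6: active resources = [], total = 0
  t=7: active resources = [], total = 0
  t=8: active resources = [2, 5, 2], total = 9
  t=9: active resources = [2, 5, 2], total = 9
  t=10: active resources = [2, 5, 2], total = 9
  t=11: active resources = [2, 2], total = 4
Peak resource demand = 9

9


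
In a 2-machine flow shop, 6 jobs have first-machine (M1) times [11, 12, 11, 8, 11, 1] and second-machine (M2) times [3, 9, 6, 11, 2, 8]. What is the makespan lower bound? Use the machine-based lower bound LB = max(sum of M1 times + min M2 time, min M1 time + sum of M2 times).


LB1 = sum(M1 times) + min(M2 times) = 54 + 2 = 56
LB2 = min(M1 times) + sum(M2 times) = 1 + 39 = 40
Lower bound = max(LB1, LB2) = max(56, 40) = 56

56


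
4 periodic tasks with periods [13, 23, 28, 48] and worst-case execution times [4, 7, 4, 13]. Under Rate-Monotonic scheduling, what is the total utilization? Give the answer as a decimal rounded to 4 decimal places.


Compute individual utilizations (exact fractions):
  Task 1: C/T = 4/13 (approx. 0.3077)
  Task 2: C/T = 7/23 (approx. 0.3043)
  Task 3: C/T = 4/28 = 1/7 (approx. 0.1429)
  Task 4: C/T = 13/48 (approx. 0.2708)
Total utilization U = 4/13 + 7/23 + 1/7 + 13/48 = 103049/100464
Rounded to 4 decimal places: U = 1.0257
RM (Liu & Layland) bound for 4 tasks = 0.756828; compare with U = 103049/100464 (approx. 1.025731)
U > 1, so the task set is not schedulable (processor overloaded).

1.0257


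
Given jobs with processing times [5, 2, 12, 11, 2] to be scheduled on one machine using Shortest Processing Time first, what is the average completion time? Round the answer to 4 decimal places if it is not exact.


Sort jobs by processing time (SPT order): [2, 2, 5, 11, 12]
Compute completion times sequentially:
  Job 1: processing = 2, completes at 2
  Job 2: processing = 2, completes at 4
  Job 3: processing = 5, completes at 9
  Job 4: processing = 11, completes at 20
  Job 5: processing = 12, completes at 32
Sum of completion times = 67
Average completion time = 67/5 = 13.4

13.4


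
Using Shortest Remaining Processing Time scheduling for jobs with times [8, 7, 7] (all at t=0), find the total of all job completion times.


Since all jobs arrive at t=0, SRPT equals SPT ordering.
SPT order: [7, 7, 8]
Completion times:
  Job 1: p=7, C=7
  Job 2: p=7, C=14
  Job 3: p=8, C=22
Total completion time = 7 + 14 + 22 = 43

43


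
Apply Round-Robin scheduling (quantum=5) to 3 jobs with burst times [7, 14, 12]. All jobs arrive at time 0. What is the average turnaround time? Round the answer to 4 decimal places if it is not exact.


Time quantum = 5
Execution trace:
  J1 runs 5 units, time = 5
  J2 runs 5 units, time = 10
  J3 runs 5 units, time = 15
  J1 runs 2 units, time = 17
  J2 runs 5 units, time = 22
  J3 runs 5 units, time = 27
  J2 runs 4 units, time = 31
  J3 runs 2 units, time = 33
Finish times: [17, 31, 33]
Average turnaround = 81/3 = 27.0

27.0


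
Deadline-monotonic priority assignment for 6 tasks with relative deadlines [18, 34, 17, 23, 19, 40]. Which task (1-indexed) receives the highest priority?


Sort tasks by relative deadline (ascending):
  Task 3: deadline = 17
  Task 1: deadline = 18
  Task 5: deadline = 19
  Task 4: deadline = 23
  Task 2: deadline = 34
  Task 6: deadline = 40
Priority order (highest first): [3, 1, 5, 4, 2, 6]
Highest priority task = 3

3


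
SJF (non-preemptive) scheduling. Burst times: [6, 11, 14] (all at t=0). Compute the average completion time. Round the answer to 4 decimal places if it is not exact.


SJF order (ascending): [6, 11, 14]
Completion times:
  Job 1: burst=6, C=6
  Job 2: burst=11, C=17
  Job 3: burst=14, C=31
Average completion = 54/3 = 18.0

18.0


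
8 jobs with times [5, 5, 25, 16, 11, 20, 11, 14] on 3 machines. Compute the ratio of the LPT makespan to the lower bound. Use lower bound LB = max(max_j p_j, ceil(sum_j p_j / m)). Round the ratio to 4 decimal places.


LPT order: [25, 20, 16, 14, 11, 11, 5, 5]
Machine loads after assignment: [36, 36, 35]
LPT makespan = 36
Lower bound = max(max_job, ceil(total/3)) = max(25, 36) = 36
Ratio = 36 / 36 = 1.0

1.0


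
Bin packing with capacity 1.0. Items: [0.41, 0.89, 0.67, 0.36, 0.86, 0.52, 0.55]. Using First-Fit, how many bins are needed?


Place items sequentially using First-Fit:
  Item 0.41 -> new Bin 1
  Item 0.89 -> new Bin 2
  Item 0.67 -> new Bin 3
  Item 0.36 -> Bin 1 (now 0.77)
  Item 0.86 -> new Bin 4
  Item 0.52 -> new Bin 5
  Item 0.55 -> new Bin 6
Total bins used = 6

6


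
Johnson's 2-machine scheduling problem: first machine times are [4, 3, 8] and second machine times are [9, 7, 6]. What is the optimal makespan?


Apply Johnson's rule:
  Group 1 (a <= b): [(2, 3, 7), (1, 4, 9)]
  Group 2 (a > b): [(3, 8, 6)]
Optimal job order: [2, 1, 3]
Schedule:
  Job 2: M1 done at 3, M2 done at 10
  Job 1: M1 done at 7, M2 done at 19
  Job 3: M1 done at 15, M2 done at 25
Makespan = 25

25


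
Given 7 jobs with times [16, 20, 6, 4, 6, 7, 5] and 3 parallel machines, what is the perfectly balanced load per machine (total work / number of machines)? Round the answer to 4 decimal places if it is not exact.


Total processing time = 16 + 20 + 6 + 4 + 6 + 7 + 5 = 64
Number of machines = 3
Ideal balanced load = 64 / 3 = 21.3333

21.3333


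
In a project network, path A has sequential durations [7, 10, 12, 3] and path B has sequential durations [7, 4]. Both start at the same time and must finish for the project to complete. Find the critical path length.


Path A total = 7 + 10 + 12 + 3 = 32
Path B total = 7 + 4 = 11
Critical path = longest path = max(32, 11) = 32

32


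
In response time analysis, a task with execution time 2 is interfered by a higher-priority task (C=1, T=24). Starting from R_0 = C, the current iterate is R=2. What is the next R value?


R_next = C + ceil(R_prev / T_hp) * C_hp
ceil(2 / 24) = ceil(0.0833) = 1
Interference = 1 * 1 = 1
R_next = 2 + 1 = 3

3


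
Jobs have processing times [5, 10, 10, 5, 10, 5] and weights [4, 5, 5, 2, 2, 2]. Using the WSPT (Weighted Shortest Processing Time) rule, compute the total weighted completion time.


Compute p/w ratios and sort ascending (WSPT): [(5, 4), (10, 5), (10, 5), (5, 2), (5, 2), (10, 2)]
Compute weighted completion times:
  Job (p=5,w=4): C=5, w*C=4*5=20
  Job (p=10,w=5): C=15, w*C=5*15=75
  Job (p=10,w=5): C=25, w*C=5*25=125
  Job (p=5,w=2): C=30, w*C=2*30=60
  Job (p=5,w=2): C=35, w*C=2*35=70
  Job (p=10,w=2): C=45, w*C=2*45=90
Total weighted completion time = 440

440


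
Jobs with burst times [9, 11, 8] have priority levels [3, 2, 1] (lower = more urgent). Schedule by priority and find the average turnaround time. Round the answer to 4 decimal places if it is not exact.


Sort by priority (ascending = highest first):
Order: [(1, 8), (2, 11), (3, 9)]
Completion times:
  Priority 1, burst=8, C=8
  Priority 2, burst=11, C=19
  Priority 3, burst=9, C=28
Average turnaround = 55/3 = 18.3333

18.3333


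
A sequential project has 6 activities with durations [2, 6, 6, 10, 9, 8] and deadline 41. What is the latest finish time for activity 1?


LF(activity 1) = deadline - sum of successor durations
Successors: activities 2 through 6 with durations [6, 6, 10, 9, 8]
Sum of successor durations = 39
LF = 41 - 39 = 2

2


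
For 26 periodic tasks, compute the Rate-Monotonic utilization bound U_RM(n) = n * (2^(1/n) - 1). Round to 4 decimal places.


Compute 2^(1/26) = 1.0270180507
Subtract 1: 1.0270180507 - 1 = 0.0270180507
Multiply by n: 26 * 0.0270180507 = 0.7024693182
Round to 4 dp: 0.7025

0.7025


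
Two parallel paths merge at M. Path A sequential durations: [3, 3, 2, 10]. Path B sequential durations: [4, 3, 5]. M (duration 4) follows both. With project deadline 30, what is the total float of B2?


Forward pass: ES(B2) = sum of predecessors on chain B = 4
EF = ES + duration = 4 + 3 = 7
Backward pass: LF(M) = deadline = 30; LS(M) = 30 - 4 = 26
LF(B2) = LS(M) - sum(successors on chain B) = 26 - 5 = 21
LS = LF - duration = 21 - 3 = 18
Total float = LS - ES = 18 - 4 = 14

14


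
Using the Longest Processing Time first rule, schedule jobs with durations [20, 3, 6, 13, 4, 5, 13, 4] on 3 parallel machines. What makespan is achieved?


Sort jobs in decreasing order (LPT): [20, 13, 13, 6, 5, 4, 4, 3]
Assign each job to the least loaded machine:
  Machine 1: jobs [20, 3], load = 23
  Machine 2: jobs [13, 6, 4], load = 23
  Machine 3: jobs [13, 5, 4], load = 22
Makespan = max load = 23

23


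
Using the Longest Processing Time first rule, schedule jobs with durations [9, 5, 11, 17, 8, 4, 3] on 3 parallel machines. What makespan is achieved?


Sort jobs in decreasing order (LPT): [17, 11, 9, 8, 5, 4, 3]
Assign each job to the least loaded machine:
  Machine 1: jobs [17, 3], load = 20
  Machine 2: jobs [11, 5, 4], load = 20
  Machine 3: jobs [9, 8], load = 17
Makespan = max load = 20

20


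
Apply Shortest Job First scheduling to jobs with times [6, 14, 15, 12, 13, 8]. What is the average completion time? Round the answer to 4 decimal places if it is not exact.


SJF order (ascending): [6, 8, 12, 13, 14, 15]
Completion times:
  Job 1: burst=6, C=6
  Job 2: burst=8, C=14
  Job 3: burst=12, C=26
  Job 4: burst=13, C=39
  Job 5: burst=14, C=53
  Job 6: burst=15, C=68
Average completion = 206/6 = 34.3333

34.3333


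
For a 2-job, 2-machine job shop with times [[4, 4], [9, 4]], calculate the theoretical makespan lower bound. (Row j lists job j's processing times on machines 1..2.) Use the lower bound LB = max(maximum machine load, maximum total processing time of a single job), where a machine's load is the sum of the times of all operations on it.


Machine loads:
  Machine 1: 4 + 9 = 13
  Machine 2: 4 + 4 = 8
Max machine load = 13
Job totals:
  Job 1: 8
  Job 2: 13
Max job total = 13
Lower bound = max(13, 13) = 13

13


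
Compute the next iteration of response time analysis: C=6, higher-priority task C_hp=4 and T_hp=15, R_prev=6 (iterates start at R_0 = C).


R_next = C + ceil(R_prev / T_hp) * C_hp
ceil(6 / 15) = ceil(0.4) = 1
Interference = 1 * 4 = 4
R_next = 6 + 4 = 10

10


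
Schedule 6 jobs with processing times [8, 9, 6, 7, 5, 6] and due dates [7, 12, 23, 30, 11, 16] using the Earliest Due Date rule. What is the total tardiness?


Sort by due date (EDD order): [(8, 7), (5, 11), (9, 12), (6, 16), (6, 23), (7, 30)]
Compute completion times and tardiness:
  Job 1: p=8, d=7, C=8, tardiness=max(0,8-7)=1
  Job 2: p=5, d=11, C=13, tardiness=max(0,13-11)=2
  Job 3: p=9, d=12, C=22, tardiness=max(0,22-12)=10
  Job 4: p=6, d=16, C=28, tardiness=max(0,28-16)=12
  Job 5: p=6, d=23, C=34, tardiness=max(0,34-23)=11
  Job 6: p=7, d=30, C=41, tardiness=max(0,41-30)=11
Total tardiness = 47

47


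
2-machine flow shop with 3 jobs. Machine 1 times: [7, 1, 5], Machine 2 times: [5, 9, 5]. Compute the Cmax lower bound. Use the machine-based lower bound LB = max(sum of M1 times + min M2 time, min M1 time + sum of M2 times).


LB1 = sum(M1 times) + min(M2 times) = 13 + 5 = 18
LB2 = min(M1 times) + sum(M2 times) = 1 + 19 = 20
Lower bound = max(LB1, LB2) = max(18, 20) = 20

20


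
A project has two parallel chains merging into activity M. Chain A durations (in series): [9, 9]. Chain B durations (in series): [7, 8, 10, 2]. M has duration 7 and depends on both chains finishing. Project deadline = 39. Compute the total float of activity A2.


Forward pass: ES(A2) = sum of predecessors on chain A = 9
EF = ES + duration = 9 + 9 = 18
Backward pass: LF(M) = deadline = 39; LS(M) = 39 - 7 = 32
LF(A2) = LS(M) - sum(successors on chain A) = 32 - 0 = 32
LS = LF - duration = 32 - 9 = 23
Total float = LS - ES = 23 - 9 = 14

14


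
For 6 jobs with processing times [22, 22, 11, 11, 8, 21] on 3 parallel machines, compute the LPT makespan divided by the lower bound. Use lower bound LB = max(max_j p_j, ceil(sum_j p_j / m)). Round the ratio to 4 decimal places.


LPT order: [22, 22, 21, 11, 11, 8]
Machine loads after assignment: [33, 30, 32]
LPT makespan = 33
Lower bound = max(max_job, ceil(total/3)) = max(22, 32) = 32
Ratio = 33 / 32 = 1.0313

1.0313


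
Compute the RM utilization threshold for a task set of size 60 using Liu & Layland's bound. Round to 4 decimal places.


Compute 2^(1/60) = 1.0116194403
Subtract 1: 1.0116194403 - 1 = 0.0116194403
Multiply by n: 60 * 0.0116194403 = 0.6971664180
Round to 4 dp: 0.6972

0.6972


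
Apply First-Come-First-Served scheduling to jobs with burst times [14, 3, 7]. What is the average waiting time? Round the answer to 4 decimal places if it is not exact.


FCFS order (as given): [14, 3, 7]
Waiting times:
  Job 1: wait = 0
  Job 2: wait = 14
  Job 3: wait = 17
Sum of waiting times = 31
Average waiting time = 31/3 = 10.3333

10.3333


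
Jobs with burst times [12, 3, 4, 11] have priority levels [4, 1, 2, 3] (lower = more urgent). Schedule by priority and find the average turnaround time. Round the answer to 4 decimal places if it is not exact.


Sort by priority (ascending = highest first):
Order: [(1, 3), (2, 4), (3, 11), (4, 12)]
Completion times:
  Priority 1, burst=3, C=3
  Priority 2, burst=4, C=7
  Priority 3, burst=11, C=18
  Priority 4, burst=12, C=30
Average turnaround = 58/4 = 14.5

14.5


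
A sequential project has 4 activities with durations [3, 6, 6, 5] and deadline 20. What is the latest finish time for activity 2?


LF(activity 2) = deadline - sum of successor durations
Successors: activities 3 through 4 with durations [6, 5]
Sum of successor durations = 11
LF = 20 - 11 = 9

9


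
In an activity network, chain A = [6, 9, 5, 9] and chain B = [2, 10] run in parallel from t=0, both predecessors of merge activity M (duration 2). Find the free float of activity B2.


ES(B2) = sum of predecessors on chain B = 2
EF(B2) = ES + duration = 2 + 10 = 12
Successor of B2 is M. ES(M) = max(sum(A), sum(B)) = max(29, 12) = 29
Free float = ES(successor) - EF(current) = 29 - 12 = 17

17


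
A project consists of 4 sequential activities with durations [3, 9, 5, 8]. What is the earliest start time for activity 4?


Activity 4 starts after activities 1 through 3 complete.
Predecessor durations: [3, 9, 5]
ES = 3 + 9 + 5 = 17

17


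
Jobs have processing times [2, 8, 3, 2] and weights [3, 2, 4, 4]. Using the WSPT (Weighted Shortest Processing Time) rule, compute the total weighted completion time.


Compute p/w ratios and sort ascending (WSPT): [(2, 4), (2, 3), (3, 4), (8, 2)]
Compute weighted completion times:
  Job (p=2,w=4): C=2, w*C=4*2=8
  Job (p=2,w=3): C=4, w*C=3*4=12
  Job (p=3,w=4): C=7, w*C=4*7=28
  Job (p=8,w=2): C=15, w*C=2*15=30
Total weighted completion time = 78

78
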